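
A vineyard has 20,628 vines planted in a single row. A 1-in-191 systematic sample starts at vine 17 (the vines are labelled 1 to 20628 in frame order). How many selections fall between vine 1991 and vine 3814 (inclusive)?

k = 191
First selection ≥ 1991: 17 + ⌈(1991−17)/191⌉·191 = 17 + 11×191 = 2118
Last selection ≤ 3814: 17 + ⌊(3814−17)/191⌋·191 = 17 + 19×191 = 3646
Count = 19 − 11 + 1 = 9

9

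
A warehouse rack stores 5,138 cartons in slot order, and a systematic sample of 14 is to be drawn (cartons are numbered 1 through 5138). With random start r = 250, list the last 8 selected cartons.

2452, 2819, 3186, 3553, 3920, 4287, 4654, 5021

k = N/n = 5138/14 = 367
7th selection = 250 + 6×367 = 2452
8th: 2452 + 367 = 2819
9th: 2819 + 367 = 3186
10th: 3186 + 367 = 3553
11th: 3553 + 367 = 3920
12th: 3920 + 367 = 4287
13th: 4287 + 367 = 4654
14th: 4654 + 367 = 5021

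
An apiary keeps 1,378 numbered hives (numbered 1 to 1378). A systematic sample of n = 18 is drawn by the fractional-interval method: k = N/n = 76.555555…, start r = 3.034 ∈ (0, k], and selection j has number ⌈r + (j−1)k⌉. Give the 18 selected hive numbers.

4, 80, 157, 233, 310, 386, 463, 539, 616, 693, 769, 846, 922, 999, 1075, 1152, 1228, 1305

j=1: r + 0k = 3.034 → ⌈·⌉ = 4
j=2: r + 1k = 79.589555… → ⌈·⌉ = 80
j=3: r + 2k = 156.145111… → ⌈·⌉ = 157
j=4: r + 3k = 232.700666… → ⌈·⌉ = 233
j=5: r + 4k = 309.256222… → ⌈·⌉ = 310
j=6: r + 5k = 385.811777… → ⌈·⌉ = 386
j=7: r + 6k = 462.367333… → ⌈·⌉ = 463
j=8: r + 7k = 538.922888… → ⌈·⌉ = 539
j=9: r + 8k = 615.478444… → ⌈·⌉ = 616
j=10: r + 9k = 692.034 → ⌈·⌉ = 693
j=11: r + 10k = 768.589555… → ⌈·⌉ = 769
j=12: r + 11k = 845.145111… → ⌈·⌉ = 846
j=13: r + 12k = 921.700666… → ⌈·⌉ = 922
j=14: r + 13k = 998.256222… → ⌈·⌉ = 999
j=15: r + 14k = 1074.811777… → ⌈·⌉ = 1075
j=16: r + 15k = 1151.367333… → ⌈·⌉ = 1152
j=17: r + 16k = 1227.922888… → ⌈·⌉ = 1228
j=18: r + 17k = 1304.478444… → ⌈·⌉ = 1305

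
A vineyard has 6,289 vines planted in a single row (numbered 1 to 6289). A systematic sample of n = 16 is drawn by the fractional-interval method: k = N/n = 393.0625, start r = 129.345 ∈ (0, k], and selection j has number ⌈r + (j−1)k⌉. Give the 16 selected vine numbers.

j=1: r + 0k = 129.345 → ⌈·⌉ = 130
j=2: r + 1k = 522.4075 → ⌈·⌉ = 523
j=3: r + 2k = 915.47 → ⌈·⌉ = 916
j=4: r + 3k = 1308.5325 → ⌈·⌉ = 1309
j=5: r + 4k = 1701.595 → ⌈·⌉ = 1702
j=6: r + 5k = 2094.6575 → ⌈·⌉ = 2095
j=7: r + 6k = 2487.72 → ⌈·⌉ = 2488
j=8: r + 7k = 2880.7825 → ⌈·⌉ = 2881
j=9: r + 8k = 3273.845 → ⌈·⌉ = 3274
j=10: r + 9k = 3666.9075 → ⌈·⌉ = 3667
j=11: r + 10k = 4059.97 → ⌈·⌉ = 4060
j=12: r + 11k = 4453.0325 → ⌈·⌉ = 4454
j=13: r + 12k = 4846.095 → ⌈·⌉ = 4847
j=14: r + 13k = 5239.1575 → ⌈·⌉ = 5240
j=15: r + 14k = 5632.22 → ⌈·⌉ = 5633
j=16: r + 15k = 6025.2825 → ⌈·⌉ = 6026

130, 523, 916, 1309, 1702, 2095, 2488, 2881, 3274, 3667, 4060, 4454, 4847, 5240, 5633, 6026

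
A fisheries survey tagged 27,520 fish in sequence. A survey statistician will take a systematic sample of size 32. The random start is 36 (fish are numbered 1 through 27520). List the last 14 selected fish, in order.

k = N/n = 27520/32 = 860
19th selection = 36 + 18×860 = 15516
20th: 15516 + 860 = 16376
21st: 16376 + 860 = 17236
22nd: 17236 + 860 = 18096
23rd: 18096 + 860 = 18956
24th: 18956 + 860 = 19816
25th: 19816 + 860 = 20676
26th: 20676 + 860 = 21536
27th: 21536 + 860 = 22396
28th: 22396 + 860 = 23256
29th: 23256 + 860 = 24116
30th: 24116 + 860 = 24976
31st: 24976 + 860 = 25836
32nd: 25836 + 860 = 26696

15516, 16376, 17236, 18096, 18956, 19816, 20676, 21536, 22396, 23256, 24116, 24976, 25836, 26696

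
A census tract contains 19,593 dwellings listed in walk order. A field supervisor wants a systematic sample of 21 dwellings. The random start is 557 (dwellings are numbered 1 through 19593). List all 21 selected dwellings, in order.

557, 1490, 2423, 3356, 4289, 5222, 6155, 7088, 8021, 8954, 9887, 10820, 11753, 12686, 13619, 14552, 15485, 16418, 17351, 18284, 19217

k = N/n = 19593/21 = 933
dwelling 1: 557
dwelling 2: 557 + 933 = 1490
dwelling 3: 1490 + 933 = 2423
dwelling 4: 2423 + 933 = 3356
dwelling 5: 3356 + 933 = 4289
dwelling 6: 4289 + 933 = 5222
dwelling 7: 5222 + 933 = 6155
dwelling 8: 6155 + 933 = 7088
dwelling 9: 7088 + 933 = 8021
dwelling 10: 8021 + 933 = 8954
dwelling 11: 8954 + 933 = 9887
dwelling 12: 9887 + 933 = 10820
dwelling 13: 10820 + 933 = 11753
dwelling 14: 11753 + 933 = 12686
dwelling 15: 12686 + 933 = 13619
dwelling 16: 13619 + 933 = 14552
dwelling 17: 14552 + 933 = 15485
dwelling 18: 15485 + 933 = 16418
dwelling 19: 16418 + 933 = 17351
dwelling 20: 17351 + 933 = 18284
dwelling 21: 18284 + 933 = 19217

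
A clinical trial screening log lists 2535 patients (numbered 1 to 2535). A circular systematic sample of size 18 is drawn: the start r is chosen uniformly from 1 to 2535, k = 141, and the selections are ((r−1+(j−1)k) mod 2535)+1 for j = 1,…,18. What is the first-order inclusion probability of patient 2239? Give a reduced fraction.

For each position j, as r ranges over 1…2535 the j-th selection hits every patient exactly once, so patient 2239 is selected for exactly 18 of the 2535 starts.
Inclusion probability = 18/2535 = 6/845.

6/845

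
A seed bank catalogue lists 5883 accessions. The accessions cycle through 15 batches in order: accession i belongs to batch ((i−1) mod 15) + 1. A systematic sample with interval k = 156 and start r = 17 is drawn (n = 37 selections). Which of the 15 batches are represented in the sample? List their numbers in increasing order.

Consecutive selections differ by k = 156, so their batch numbers differ by 156 mod 15 = 6.
gcd(156, 15) = 3, so the sample visits 15/3 = 5 distinct residues mod 15.
Start 17 is batch 2; the batches hit are 2, 5, 8, 11, 14.

2, 5, 8, 11, 14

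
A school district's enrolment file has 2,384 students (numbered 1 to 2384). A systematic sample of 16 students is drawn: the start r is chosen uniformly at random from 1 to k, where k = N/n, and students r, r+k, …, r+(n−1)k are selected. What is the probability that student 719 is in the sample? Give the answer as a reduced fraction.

1/149

k = 2384/16 = 149.
Student 719 is selected iff r ≡ 719 (mod 149); exactly one such r in {1,…,149}.
Inclusion probability = 1/149.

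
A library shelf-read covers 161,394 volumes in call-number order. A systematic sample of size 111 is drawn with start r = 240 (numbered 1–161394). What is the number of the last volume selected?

k = 161394/111 = 1454
111th selection = r + (111−1)·k = 240 + 110×1454 = 240 + 159940 = 160180

160180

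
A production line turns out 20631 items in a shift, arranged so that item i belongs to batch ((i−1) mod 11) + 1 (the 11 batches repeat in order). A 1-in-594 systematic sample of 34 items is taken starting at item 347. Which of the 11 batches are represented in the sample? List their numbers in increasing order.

6

Consecutive selections differ by k = 594, so their batch numbers differ by 594 mod 11 = 0.
gcd(594, 11) = 11, so the sample visits 11/11 = 1 distinct residues mod 11.
Start 347 is batch 6; the batches hit are 6.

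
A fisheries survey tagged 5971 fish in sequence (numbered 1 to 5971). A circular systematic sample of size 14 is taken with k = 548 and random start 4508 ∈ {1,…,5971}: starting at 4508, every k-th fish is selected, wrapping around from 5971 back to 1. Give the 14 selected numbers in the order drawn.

Selection 1: 4508
Selection 2: 4508 + 548 = 5056
Selection 3: 5056 + 548 = 5604
Selection 4: 5604 + 548 = 6152 → 6152 − 5971 = 181
Selection 5: 181 + 548 = 729
Selection 6: 729 + 548 = 1277
Selection 7: 1277 + 548 = 1825
Selection 8: 1825 + 548 = 2373
Selection 9: 2373 + 548 = 2921
Selection 10: 2921 + 548 = 3469
Selection 11: 3469 + 548 = 4017
Selection 12: 4017 + 548 = 4565
Selection 13: 4565 + 548 = 5113
Selection 14: 5113 + 548 = 5661

4508, 5056, 5604, 181, 729, 1277, 1825, 2373, 2921, 3469, 4017, 4565, 5113, 5661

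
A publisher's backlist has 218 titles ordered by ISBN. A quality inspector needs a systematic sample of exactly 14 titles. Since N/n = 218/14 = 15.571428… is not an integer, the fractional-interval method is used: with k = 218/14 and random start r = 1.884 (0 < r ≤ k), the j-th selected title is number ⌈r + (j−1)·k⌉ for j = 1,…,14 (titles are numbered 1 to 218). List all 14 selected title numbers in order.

2, 18, 34, 49, 65, 80, 96, 111, 127, 143, 158, 174, 189, 205

j=1: r + 0k = 1.884 → ⌈·⌉ = 2
j=2: r + 1k = 17.455428… → ⌈·⌉ = 18
j=3: r + 2k = 33.026857… → ⌈·⌉ = 34
j=4: r + 3k = 48.598285… → ⌈·⌉ = 49
j=5: r + 4k = 64.169714… → ⌈·⌉ = 65
j=6: r + 5k = 79.741142… → ⌈·⌉ = 80
j=7: r + 6k = 95.312571… → ⌈·⌉ = 96
j=8: r + 7k = 110.884 → ⌈·⌉ = 111
j=9: r + 8k = 126.455428… → ⌈·⌉ = 127
j=10: r + 9k = 142.026857… → ⌈·⌉ = 143
j=11: r + 10k = 157.598285… → ⌈·⌉ = 158
j=12: r + 11k = 173.169714… → ⌈·⌉ = 174
j=13: r + 12k = 188.741142… → ⌈·⌉ = 189
j=14: r + 13k = 204.312571… → ⌈·⌉ = 205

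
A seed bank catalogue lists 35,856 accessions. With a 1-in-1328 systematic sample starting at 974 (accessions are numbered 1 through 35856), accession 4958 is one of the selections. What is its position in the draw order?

4

k = 1328
position = (4958 − 974)/1328 + 1 = 3984/1328 + 1 = 3 + 1 = 4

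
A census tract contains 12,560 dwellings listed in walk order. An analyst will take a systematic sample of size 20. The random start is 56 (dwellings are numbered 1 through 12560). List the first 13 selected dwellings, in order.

k = N/n = 12560/20 = 628
dwelling 1: 56
dwelling 2: 56 + 628 = 684
dwelling 3: 684 + 628 = 1312
dwelling 4: 1312 + 628 = 1940
dwelling 5: 1940 + 628 = 2568
dwelling 6: 2568 + 628 = 3196
dwelling 7: 3196 + 628 = 3824
dwelling 8: 3824 + 628 = 4452
dwelling 9: 4452 + 628 = 5080
dwelling 10: 5080 + 628 = 5708
dwelling 11: 5708 + 628 = 6336
dwelling 12: 6336 + 628 = 6964
dwelling 13: 6964 + 628 = 7592

56, 684, 1312, 1940, 2568, 3196, 3824, 4452, 5080, 5708, 6336, 6964, 7592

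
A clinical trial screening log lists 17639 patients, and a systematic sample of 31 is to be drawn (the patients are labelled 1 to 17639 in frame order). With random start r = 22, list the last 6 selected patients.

k = N/n = 17639/31 = 569
26th selection = 22 + 25×569 = 14247
27th: 14247 + 569 = 14816
28th: 14816 + 569 = 15385
29th: 15385 + 569 = 15954
30th: 15954 + 569 = 16523
31st: 16523 + 569 = 17092

14247, 14816, 15385, 15954, 16523, 17092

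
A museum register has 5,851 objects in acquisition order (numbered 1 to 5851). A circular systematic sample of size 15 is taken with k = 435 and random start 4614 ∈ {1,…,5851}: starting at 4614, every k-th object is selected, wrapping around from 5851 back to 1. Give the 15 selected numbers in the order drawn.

Selection 1: 4614
Selection 2: 4614 + 435 = 5049
Selection 3: 5049 + 435 = 5484
Selection 4: 5484 + 435 = 5919 → 5919 − 5851 = 68
Selection 5: 68 + 435 = 503
Selection 6: 503 + 435 = 938
Selection 7: 938 + 435 = 1373
Selection 8: 1373 + 435 = 1808
Selection 9: 1808 + 435 = 2243
Selection 10: 2243 + 435 = 2678
Selection 11: 2678 + 435 = 3113
Selection 12: 3113 + 435 = 3548
Selection 13: 3548 + 435 = 3983
Selection 14: 3983 + 435 = 4418
Selection 15: 4418 + 435 = 4853

4614, 5049, 5484, 68, 503, 938, 1373, 1808, 2243, 2678, 3113, 3548, 3983, 4418, 4853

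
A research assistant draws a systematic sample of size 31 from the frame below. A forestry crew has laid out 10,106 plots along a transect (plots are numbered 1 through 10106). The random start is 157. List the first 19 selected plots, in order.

157, 483, 809, 1135, 1461, 1787, 2113, 2439, 2765, 3091, 3417, 3743, 4069, 4395, 4721, 5047, 5373, 5699, 6025

k = N/n = 10106/31 = 326
plot 1: 157
plot 2: 157 + 326 = 483
plot 3: 483 + 326 = 809
plot 4: 809 + 326 = 1135
plot 5: 1135 + 326 = 1461
plot 6: 1461 + 326 = 1787
plot 7: 1787 + 326 = 2113
plot 8: 2113 + 326 = 2439
plot 9: 2439 + 326 = 2765
plot 10: 2765 + 326 = 3091
plot 11: 3091 + 326 = 3417
plot 12: 3417 + 326 = 3743
plot 13: 3743 + 326 = 4069
plot 14: 4069 + 326 = 4395
plot 15: 4395 + 326 = 4721
plot 16: 4721 + 326 = 5047
plot 17: 5047 + 326 = 5373
plot 18: 5373 + 326 = 5699
plot 19: 5699 + 326 = 6025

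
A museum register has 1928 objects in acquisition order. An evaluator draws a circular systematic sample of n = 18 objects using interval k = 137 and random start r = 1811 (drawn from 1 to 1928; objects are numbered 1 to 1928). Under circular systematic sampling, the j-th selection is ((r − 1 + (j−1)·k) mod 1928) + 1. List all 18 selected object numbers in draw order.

Selection 1: 1811
Selection 2: 1811 + 137 = 1948 → 1948 − 1928 = 20
Selection 3: 20 + 137 = 157
Selection 4: 157 + 137 = 294
Selection 5: 294 + 137 = 431
Selection 6: 431 + 137 = 568
Selection 7: 568 + 137 = 705
Selection 8: 705 + 137 = 842
Selection 9: 842 + 137 = 979
Selection 10: 979 + 137 = 1116
Selection 11: 1116 + 137 = 1253
Selection 12: 1253 + 137 = 1390
Selection 13: 1390 + 137 = 1527
Selection 14: 1527 + 137 = 1664
Selection 15: 1664 + 137 = 1801
Selection 16: 1801 + 137 = 1938 → 1938 − 1928 = 10
Selection 17: 10 + 137 = 147
Selection 18: 147 + 137 = 284

1811, 20, 157, 294, 431, 568, 705, 842, 979, 1116, 1253, 1390, 1527, 1664, 1801, 10, 147, 284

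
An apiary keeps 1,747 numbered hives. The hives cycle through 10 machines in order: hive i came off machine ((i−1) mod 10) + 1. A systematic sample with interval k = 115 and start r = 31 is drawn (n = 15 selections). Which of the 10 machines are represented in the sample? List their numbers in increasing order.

Consecutive selections differ by k = 115, so their machine numbers differ by 115 mod 10 = 5.
gcd(115, 10) = 5, so the sample visits 10/5 = 2 distinct residues mod 10.
Start 31 is machine 1; the machines hit are 1, 6.

1, 6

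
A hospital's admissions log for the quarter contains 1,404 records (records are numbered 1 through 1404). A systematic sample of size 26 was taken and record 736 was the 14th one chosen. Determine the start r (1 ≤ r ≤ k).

k = 1404/26 = 54
r = 736 − (14−1)×54 = 736 − 702 = 34

34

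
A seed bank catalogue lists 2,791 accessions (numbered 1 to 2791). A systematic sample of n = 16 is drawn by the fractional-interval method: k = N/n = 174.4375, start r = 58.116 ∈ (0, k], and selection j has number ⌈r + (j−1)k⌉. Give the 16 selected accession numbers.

59, 233, 407, 582, 756, 931, 1105, 1280, 1454, 1629, 1803, 1977, 2152, 2326, 2501, 2675

j=1: r + 0k = 58.116 → ⌈·⌉ = 59
j=2: r + 1k = 232.5535 → ⌈·⌉ = 233
j=3: r + 2k = 406.991 → ⌈·⌉ = 407
j=4: r + 3k = 581.4285 → ⌈·⌉ = 582
j=5: r + 4k = 755.866 → ⌈·⌉ = 756
j=6: r + 5k = 930.3035 → ⌈·⌉ = 931
j=7: r + 6k = 1104.741 → ⌈·⌉ = 1105
j=8: r + 7k = 1279.1785 → ⌈·⌉ = 1280
j=9: r + 8k = 1453.616 → ⌈·⌉ = 1454
j=10: r + 9k = 1628.0535 → ⌈·⌉ = 1629
j=11: r + 10k = 1802.491 → ⌈·⌉ = 1803
j=12: r + 11k = 1976.9285 → ⌈·⌉ = 1977
j=13: r + 12k = 2151.366 → ⌈·⌉ = 2152
j=14: r + 13k = 2325.8035 → ⌈·⌉ = 2326
j=15: r + 14k = 2500.241 → ⌈·⌉ = 2501
j=16: r + 15k = 2674.6785 → ⌈·⌉ = 2675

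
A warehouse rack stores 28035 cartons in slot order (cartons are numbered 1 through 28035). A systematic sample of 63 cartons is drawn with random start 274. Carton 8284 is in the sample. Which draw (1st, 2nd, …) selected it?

k = 28035/63 = 445
position = (8284 − 274)/445 + 1 = 8010/445 + 1 = 18 + 1 = 19

19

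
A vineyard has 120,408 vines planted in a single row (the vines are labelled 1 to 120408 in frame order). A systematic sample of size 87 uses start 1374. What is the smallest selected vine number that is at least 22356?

23518

k = 120408/87 = 1384
Steps past start: ⌈(22356 − 1374)/1384⌉ = ⌈20982/1384⌉ = 16
Selected vine: 1374 + 16×1384 = 23518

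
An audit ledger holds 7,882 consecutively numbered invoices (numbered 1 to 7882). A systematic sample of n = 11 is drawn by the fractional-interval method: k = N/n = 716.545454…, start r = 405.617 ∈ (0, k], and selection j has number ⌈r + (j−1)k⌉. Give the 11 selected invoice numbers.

j=1: r + 0k = 405.617 → ⌈·⌉ = 406
j=2: r + 1k = 1122.162454… → ⌈·⌉ = 1123
j=3: r + 2k = 1838.707909… → ⌈·⌉ = 1839
j=4: r + 3k = 2555.253363… → ⌈·⌉ = 2556
j=5: r + 4k = 3271.798818… → ⌈·⌉ = 3272
j=6: r + 5k = 3988.344272… → ⌈·⌉ = 3989
j=7: r + 6k = 4704.889727… → ⌈·⌉ = 4705
j=8: r + 7k = 5421.435181… → ⌈·⌉ = 5422
j=9: r + 8k = 6137.980636… → ⌈·⌉ = 6138
j=10: r + 9k = 6854.526090… → ⌈·⌉ = 6855
j=11: r + 10k = 7571.071545… → ⌈·⌉ = 7572

406, 1123, 1839, 2556, 3272, 3989, 4705, 5422, 6138, 6855, 7572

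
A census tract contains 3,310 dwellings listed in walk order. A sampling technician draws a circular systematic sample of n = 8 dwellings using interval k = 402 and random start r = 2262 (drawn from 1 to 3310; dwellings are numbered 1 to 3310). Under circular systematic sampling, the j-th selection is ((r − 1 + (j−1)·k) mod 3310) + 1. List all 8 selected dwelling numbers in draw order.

2262, 2664, 3066, 158, 560, 962, 1364, 1766

Selection 1: 2262
Selection 2: 2262 + 402 = 2664
Selection 3: 2664 + 402 = 3066
Selection 4: 3066 + 402 = 3468 → 3468 − 3310 = 158
Selection 5: 158 + 402 = 560
Selection 6: 560 + 402 = 962
Selection 7: 962 + 402 = 1364
Selection 8: 1364 + 402 = 1766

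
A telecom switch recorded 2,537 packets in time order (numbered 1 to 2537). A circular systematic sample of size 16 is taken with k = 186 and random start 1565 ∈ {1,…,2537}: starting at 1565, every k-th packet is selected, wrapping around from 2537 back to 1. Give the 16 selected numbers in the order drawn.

Selection 1: 1565
Selection 2: 1565 + 186 = 1751
Selection 3: 1751 + 186 = 1937
Selection 4: 1937 + 186 = 2123
Selection 5: 2123 + 186 = 2309
Selection 6: 2309 + 186 = 2495
Selection 7: 2495 + 186 = 2681 → 2681 − 2537 = 144
Selection 8: 144 + 186 = 330
Selection 9: 330 + 186 = 516
Selection 10: 516 + 186 = 702
Selection 11: 702 + 186 = 888
Selection 12: 888 + 186 = 1074
Selection 13: 1074 + 186 = 1260
Selection 14: 1260 + 186 = 1446
Selection 15: 1446 + 186 = 1632
Selection 16: 1632 + 186 = 1818

1565, 1751, 1937, 2123, 2309, 2495, 144, 330, 516, 702, 888, 1074, 1260, 1446, 1632, 1818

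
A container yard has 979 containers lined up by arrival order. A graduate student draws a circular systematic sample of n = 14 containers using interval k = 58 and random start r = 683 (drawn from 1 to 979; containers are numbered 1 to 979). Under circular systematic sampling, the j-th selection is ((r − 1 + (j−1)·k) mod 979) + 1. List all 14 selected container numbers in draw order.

Selection 1: 683
Selection 2: 683 + 58 = 741
Selection 3: 741 + 58 = 799
Selection 4: 799 + 58 = 857
Selection 5: 857 + 58 = 915
Selection 6: 915 + 58 = 973
Selection 7: 973 + 58 = 1031 → 1031 − 979 = 52
Selection 8: 52 + 58 = 110
Selection 9: 110 + 58 = 168
Selection 10: 168 + 58 = 226
Selection 11: 226 + 58 = 284
Selection 12: 284 + 58 = 342
Selection 13: 342 + 58 = 400
Selection 14: 400 + 58 = 458

683, 741, 799, 857, 915, 973, 52, 110, 168, 226, 284, 342, 400, 458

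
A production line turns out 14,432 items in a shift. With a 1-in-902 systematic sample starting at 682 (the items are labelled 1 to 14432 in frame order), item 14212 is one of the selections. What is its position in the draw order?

k = 902
position = (14212 − 682)/902 + 1 = 13530/902 + 1 = 15 + 1 = 16

16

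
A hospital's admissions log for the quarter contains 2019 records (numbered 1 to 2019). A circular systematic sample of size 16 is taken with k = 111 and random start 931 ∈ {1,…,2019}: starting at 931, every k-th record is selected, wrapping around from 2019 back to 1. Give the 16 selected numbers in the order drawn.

931, 1042, 1153, 1264, 1375, 1486, 1597, 1708, 1819, 1930, 22, 133, 244, 355, 466, 577

Selection 1: 931
Selection 2: 931 + 111 = 1042
Selection 3: 1042 + 111 = 1153
Selection 4: 1153 + 111 = 1264
Selection 5: 1264 + 111 = 1375
Selection 6: 1375 + 111 = 1486
Selection 7: 1486 + 111 = 1597
Selection 8: 1597 + 111 = 1708
Selection 9: 1708 + 111 = 1819
Selection 10: 1819 + 111 = 1930
Selection 11: 1930 + 111 = 2041 → 2041 − 2019 = 22
Selection 12: 22 + 111 = 133
Selection 13: 133 + 111 = 244
Selection 14: 244 + 111 = 355
Selection 15: 355 + 111 = 466
Selection 16: 466 + 111 = 577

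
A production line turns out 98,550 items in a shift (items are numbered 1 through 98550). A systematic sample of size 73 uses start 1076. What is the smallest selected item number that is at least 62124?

63176

k = 98550/73 = 1350
Steps past start: ⌈(62124 − 1076)/1350⌉ = ⌈61048/1350⌉ = 46
Selected item: 1076 + 46×1350 = 63176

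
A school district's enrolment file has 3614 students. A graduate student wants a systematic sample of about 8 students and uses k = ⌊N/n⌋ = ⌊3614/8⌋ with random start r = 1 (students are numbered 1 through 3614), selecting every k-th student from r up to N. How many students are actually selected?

9

k = ⌊3614/8⌋ = 451
Achieved size = ⌊(3614 − 1)/451⌋ + 1 = ⌊3613/451⌋ + 1 = 8 + 1 = 9
(last selection: 1 + 8×451 = 3609 ≤ 3614; next would be 4060 > 3614)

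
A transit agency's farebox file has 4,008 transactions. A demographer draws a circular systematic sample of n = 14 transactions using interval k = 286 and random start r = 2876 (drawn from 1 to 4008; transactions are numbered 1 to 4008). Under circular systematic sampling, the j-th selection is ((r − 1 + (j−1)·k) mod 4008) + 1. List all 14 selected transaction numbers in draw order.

Selection 1: 2876
Selection 2: 2876 + 286 = 3162
Selection 3: 3162 + 286 = 3448
Selection 4: 3448 + 286 = 3734
Selection 5: 3734 + 286 = 4020 → 4020 − 4008 = 12
Selection 6: 12 + 286 = 298
Selection 7: 298 + 286 = 584
Selection 8: 584 + 286 = 870
Selection 9: 870 + 286 = 1156
Selection 10: 1156 + 286 = 1442
Selection 11: 1442 + 286 = 1728
Selection 12: 1728 + 286 = 2014
Selection 13: 2014 + 286 = 2300
Selection 14: 2300 + 286 = 2586

2876, 3162, 3448, 3734, 12, 298, 584, 870, 1156, 1442, 1728, 2014, 2300, 2586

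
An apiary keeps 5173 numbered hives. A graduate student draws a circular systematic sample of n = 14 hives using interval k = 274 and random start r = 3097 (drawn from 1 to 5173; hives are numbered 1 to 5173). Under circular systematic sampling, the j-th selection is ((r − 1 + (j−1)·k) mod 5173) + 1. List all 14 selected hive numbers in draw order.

Selection 1: 3097
Selection 2: 3097 + 274 = 3371
Selection 3: 3371 + 274 = 3645
Selection 4: 3645 + 274 = 3919
Selection 5: 3919 + 274 = 4193
Selection 6: 4193 + 274 = 4467
Selection 7: 4467 + 274 = 4741
Selection 8: 4741 + 274 = 5015
Selection 9: 5015 + 274 = 5289 → 5289 − 5173 = 116
Selection 10: 116 + 274 = 390
Selection 11: 390 + 274 = 664
Selection 12: 664 + 274 = 938
Selection 13: 938 + 274 = 1212
Selection 14: 1212 + 274 = 1486

3097, 3371, 3645, 3919, 4193, 4467, 4741, 5015, 116, 390, 664, 938, 1212, 1486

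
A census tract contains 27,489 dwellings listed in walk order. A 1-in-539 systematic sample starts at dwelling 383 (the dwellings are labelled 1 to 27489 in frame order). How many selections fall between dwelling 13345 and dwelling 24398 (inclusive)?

k = 539
First selection ≥ 13345: 383 + ⌈(13345−383)/539⌉·539 = 383 + 25×539 = 13858
Last selection ≤ 24398: 383 + ⌊(24398−383)/539⌋·539 = 383 + 44×539 = 24099
Count = 44 − 25 + 1 = 20

20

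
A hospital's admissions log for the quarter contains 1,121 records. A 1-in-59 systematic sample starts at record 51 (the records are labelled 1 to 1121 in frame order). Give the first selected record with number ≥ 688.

k = 59
Steps past start: ⌈(688 − 51)/59⌉ = ⌈637/59⌉ = 11
Selected record: 51 + 11×59 = 700

700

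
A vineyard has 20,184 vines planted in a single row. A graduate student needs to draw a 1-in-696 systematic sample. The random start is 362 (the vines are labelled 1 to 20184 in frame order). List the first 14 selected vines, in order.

vine 1: 362
vine 2: 362 + 696 = 1058
vine 3: 1058 + 696 = 1754
vine 4: 1754 + 696 = 2450
vine 5: 2450 + 696 = 3146
vine 6: 3146 + 696 = 3842
vine 7: 3842 + 696 = 4538
vine 8: 4538 + 696 = 5234
vine 9: 5234 + 696 = 5930
vine 10: 5930 + 696 = 6626
vine 11: 6626 + 696 = 7322
vine 12: 7322 + 696 = 8018
vine 13: 8018 + 696 = 8714
vine 14: 8714 + 696 = 9410

362, 1058, 1754, 2450, 3146, 3842, 4538, 5234, 5930, 6626, 7322, 8018, 8714, 9410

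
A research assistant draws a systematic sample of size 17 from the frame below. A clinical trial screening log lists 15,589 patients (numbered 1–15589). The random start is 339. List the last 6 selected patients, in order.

k = N/n = 15589/17 = 917
12th selection = 339 + 11×917 = 10426
13th: 10426 + 917 = 11343
14th: 11343 + 917 = 12260
15th: 12260 + 917 = 13177
16th: 13177 + 917 = 14094
17th: 14094 + 917 = 15011

10426, 11343, 12260, 13177, 14094, 15011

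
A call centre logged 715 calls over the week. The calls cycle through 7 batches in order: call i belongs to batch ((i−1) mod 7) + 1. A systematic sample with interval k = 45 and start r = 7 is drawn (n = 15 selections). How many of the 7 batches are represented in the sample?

7

Consecutive selections differ by k = 45, so their batch numbers differ by 45 mod 7 = 3.
gcd(45, 7) = 1, so the sample visits 7/1 = 7 distinct residues mod 7.
Start 7 is batch 7; the batches hit are 1, 2, 3, 4, 5, 6, 7.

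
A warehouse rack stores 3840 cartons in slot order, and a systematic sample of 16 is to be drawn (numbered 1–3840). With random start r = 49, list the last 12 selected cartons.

1009, 1249, 1489, 1729, 1969, 2209, 2449, 2689, 2929, 3169, 3409, 3649

k = N/n = 3840/16 = 240
5th selection = 49 + 4×240 = 1009
6th: 1009 + 240 = 1249
7th: 1249 + 240 = 1489
8th: 1489 + 240 = 1729
9th: 1729 + 240 = 1969
10th: 1969 + 240 = 2209
11th: 2209 + 240 = 2449
12th: 2449 + 240 = 2689
13th: 2689 + 240 = 2929
14th: 2929 + 240 = 3169
15th: 3169 + 240 = 3409
16th: 3409 + 240 = 3649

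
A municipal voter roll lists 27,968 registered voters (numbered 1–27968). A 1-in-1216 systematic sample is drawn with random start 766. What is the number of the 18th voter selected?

21438

k = 1216
18th selection = r + (18−1)·k = 766 + 17×1216 = 766 + 20672 = 21438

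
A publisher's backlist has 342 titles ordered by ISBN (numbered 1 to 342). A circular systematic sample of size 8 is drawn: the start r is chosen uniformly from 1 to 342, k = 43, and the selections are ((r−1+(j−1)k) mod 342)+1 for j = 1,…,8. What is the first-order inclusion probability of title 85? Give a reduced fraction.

For each position j, as r ranges over 1…342 the j-th selection hits every title exactly once, so title 85 is selected for exactly 8 of the 342 starts.
Inclusion probability = 8/342 = 4/171.

4/171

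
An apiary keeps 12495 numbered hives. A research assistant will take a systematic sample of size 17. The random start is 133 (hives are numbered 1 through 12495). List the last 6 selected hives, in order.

k = N/n = 12495/17 = 735
12th selection = 133 + 11×735 = 8218
13th: 8218 + 735 = 8953
14th: 8953 + 735 = 9688
15th: 9688 + 735 = 10423
16th: 10423 + 735 = 11158
17th: 11158 + 735 = 11893

8218, 8953, 9688, 10423, 11158, 11893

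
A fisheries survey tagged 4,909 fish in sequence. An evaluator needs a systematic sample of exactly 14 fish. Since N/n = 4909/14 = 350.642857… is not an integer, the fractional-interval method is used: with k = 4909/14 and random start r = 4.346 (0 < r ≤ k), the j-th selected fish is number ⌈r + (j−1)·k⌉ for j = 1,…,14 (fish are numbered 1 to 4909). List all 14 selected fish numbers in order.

j=1: r + 0k = 4.346 → ⌈·⌉ = 5
j=2: r + 1k = 354.988857… → ⌈·⌉ = 355
j=3: r + 2k = 705.631714… → ⌈·⌉ = 706
j=4: r + 3k = 1056.274571… → ⌈·⌉ = 1057
j=5: r + 4k = 1406.917428… → ⌈·⌉ = 1407
j=6: r + 5k = 1757.560285… → ⌈·⌉ = 1758
j=7: r + 6k = 2108.203142… → ⌈·⌉ = 2109
j=8: r + 7k = 2458.846 → ⌈·⌉ = 2459
j=9: r + 8k = 2809.488857… → ⌈·⌉ = 2810
j=10: r + 9k = 3160.131714… → ⌈·⌉ = 3161
j=11: r + 10k = 3510.774571… → ⌈·⌉ = 3511
j=12: r + 11k = 3861.417428… → ⌈·⌉ = 3862
j=13: r + 12k = 4212.060285… → ⌈·⌉ = 4213
j=14: r + 13k = 4562.703142… → ⌈·⌉ = 4563

5, 355, 706, 1057, 1407, 1758, 2109, 2459, 2810, 3161, 3511, 3862, 4213, 4563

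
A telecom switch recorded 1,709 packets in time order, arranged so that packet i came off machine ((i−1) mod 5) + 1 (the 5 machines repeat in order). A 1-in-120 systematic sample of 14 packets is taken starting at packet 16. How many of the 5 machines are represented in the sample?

1

Consecutive selections differ by k = 120, so their machine numbers differ by 120 mod 5 = 0.
gcd(120, 5) = 5, so the sample visits 5/5 = 1 distinct residues mod 5.
Start 16 is machine 1; the machines hit are 1.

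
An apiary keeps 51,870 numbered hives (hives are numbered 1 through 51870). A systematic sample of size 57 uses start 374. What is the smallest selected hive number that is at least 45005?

k = 51870/57 = 910
Steps past start: ⌈(45005 − 374)/910⌉ = ⌈44631/910⌉ = 50
Selected hive: 374 + 50×910 = 45874

45874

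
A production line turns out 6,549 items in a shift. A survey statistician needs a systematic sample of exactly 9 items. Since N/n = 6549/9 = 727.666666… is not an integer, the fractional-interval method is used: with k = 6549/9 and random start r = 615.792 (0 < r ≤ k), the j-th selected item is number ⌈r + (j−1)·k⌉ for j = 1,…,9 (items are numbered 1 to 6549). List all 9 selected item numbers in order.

616, 1344, 2072, 2799, 3527, 4255, 4982, 5710, 6438

j=1: r + 0k = 615.792 → ⌈·⌉ = 616
j=2: r + 1k = 1343.458666… → ⌈·⌉ = 1344
j=3: r + 2k = 2071.125333… → ⌈·⌉ = 2072
j=4: r + 3k = 2798.792 → ⌈·⌉ = 2799
j=5: r + 4k = 3526.458666… → ⌈·⌉ = 3527
j=6: r + 5k = 4254.125333… → ⌈·⌉ = 4255
j=7: r + 6k = 4981.792 → ⌈·⌉ = 4982
j=8: r + 7k = 5709.458666… → ⌈·⌉ = 5710
j=9: r + 8k = 6437.125333… → ⌈·⌉ = 6438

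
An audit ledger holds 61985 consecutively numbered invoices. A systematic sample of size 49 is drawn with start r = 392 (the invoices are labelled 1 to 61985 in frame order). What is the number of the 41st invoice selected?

50992

k = 61985/49 = 1265
41st selection = r + (41−1)·k = 392 + 40×1265 = 392 + 50600 = 50992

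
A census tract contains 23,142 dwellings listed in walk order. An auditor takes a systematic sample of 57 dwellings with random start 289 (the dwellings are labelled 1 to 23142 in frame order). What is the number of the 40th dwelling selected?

16123

k = 23142/57 = 406
40th selection = r + (40−1)·k = 289 + 39×406 = 289 + 15834 = 16123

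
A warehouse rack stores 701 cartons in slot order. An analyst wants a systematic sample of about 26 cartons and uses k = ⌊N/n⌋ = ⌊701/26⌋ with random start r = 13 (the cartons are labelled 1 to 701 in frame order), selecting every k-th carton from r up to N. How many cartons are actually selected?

27

k = ⌊701/26⌋ = 26
Achieved size = ⌊(701 − 13)/26⌋ + 1 = ⌊688/26⌋ + 1 = 26 + 1 = 27
(last selection: 13 + 26×26 = 689 ≤ 701; next would be 715 > 701)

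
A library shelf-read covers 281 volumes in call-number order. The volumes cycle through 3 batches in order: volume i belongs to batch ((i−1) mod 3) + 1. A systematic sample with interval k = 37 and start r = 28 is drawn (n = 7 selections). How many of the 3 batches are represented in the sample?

Consecutive selections differ by k = 37, so their batch numbers differ by 37 mod 3 = 1.
gcd(37, 3) = 1, so the sample visits 3/1 = 3 distinct residues mod 3.
Start 28 is batch 1; the batches hit are 1, 2, 3.

3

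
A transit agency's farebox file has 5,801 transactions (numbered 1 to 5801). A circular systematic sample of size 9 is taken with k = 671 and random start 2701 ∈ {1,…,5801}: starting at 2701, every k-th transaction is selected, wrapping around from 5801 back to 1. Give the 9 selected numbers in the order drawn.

Selection 1: 2701
Selection 2: 2701 + 671 = 3372
Selection 3: 3372 + 671 = 4043
Selection 4: 4043 + 671 = 4714
Selection 5: 4714 + 671 = 5385
Selection 6: 5385 + 671 = 6056 → 6056 − 5801 = 255
Selection 7: 255 + 671 = 926
Selection 8: 926 + 671 = 1597
Selection 9: 1597 + 671 = 2268

2701, 3372, 4043, 4714, 5385, 255, 926, 1597, 2268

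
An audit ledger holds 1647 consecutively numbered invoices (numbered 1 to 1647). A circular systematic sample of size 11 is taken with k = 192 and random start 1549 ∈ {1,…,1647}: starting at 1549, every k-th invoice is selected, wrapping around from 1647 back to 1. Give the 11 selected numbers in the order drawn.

Selection 1: 1549
Selection 2: 1549 + 192 = 1741 → 1741 − 1647 = 94
Selection 3: 94 + 192 = 286
Selection 4: 286 + 192 = 478
Selection 5: 478 + 192 = 670
Selection 6: 670 + 192 = 862
Selection 7: 862 + 192 = 1054
Selection 8: 1054 + 192 = 1246
Selection 9: 1246 + 192 = 1438
Selection 10: 1438 + 192 = 1630
Selection 11: 1630 + 192 = 1822 → 1822 − 1647 = 175

1549, 94, 286, 478, 670, 862, 1054, 1246, 1438, 1630, 175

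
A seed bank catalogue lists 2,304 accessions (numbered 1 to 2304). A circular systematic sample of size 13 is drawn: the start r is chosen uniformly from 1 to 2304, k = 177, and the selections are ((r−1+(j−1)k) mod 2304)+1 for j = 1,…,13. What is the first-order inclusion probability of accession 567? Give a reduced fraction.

For each position j, as r ranges over 1…2304 the j-th selection hits every accession exactly once, so accession 567 is selected for exactly 13 of the 2304 starts.
Inclusion probability = 13/2304.

13/2304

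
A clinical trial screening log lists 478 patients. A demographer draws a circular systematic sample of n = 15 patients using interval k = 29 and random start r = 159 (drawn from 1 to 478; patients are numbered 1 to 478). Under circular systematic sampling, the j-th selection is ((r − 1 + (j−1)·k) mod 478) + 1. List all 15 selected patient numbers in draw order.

159, 188, 217, 246, 275, 304, 333, 362, 391, 420, 449, 478, 29, 58, 87

Selection 1: 159
Selection 2: 159 + 29 = 188
Selection 3: 188 + 29 = 217
Selection 4: 217 + 29 = 246
Selection 5: 246 + 29 = 275
Selection 6: 275 + 29 = 304
Selection 7: 304 + 29 = 333
Selection 8: 333 + 29 = 362
Selection 9: 362 + 29 = 391
Selection 10: 391 + 29 = 420
Selection 11: 420 + 29 = 449
Selection 12: 449 + 29 = 478
Selection 13: 478 + 29 = 507 → 507 − 478 = 29
Selection 14: 29 + 29 = 58
Selection 15: 58 + 29 = 87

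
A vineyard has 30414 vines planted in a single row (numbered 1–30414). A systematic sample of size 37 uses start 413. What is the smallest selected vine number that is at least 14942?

k = 30414/37 = 822
Steps past start: ⌈(14942 − 413)/822⌉ = ⌈14529/822⌉ = 18
Selected vine: 413 + 18×822 = 15209

15209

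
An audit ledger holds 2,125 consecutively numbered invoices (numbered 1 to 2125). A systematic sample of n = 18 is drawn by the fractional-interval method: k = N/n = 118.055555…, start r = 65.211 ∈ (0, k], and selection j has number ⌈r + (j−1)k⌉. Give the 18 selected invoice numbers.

j=1: r + 0k = 65.211 → ⌈·⌉ = 66
j=2: r + 1k = 183.266555… → ⌈·⌉ = 184
j=3: r + 2k = 301.322111… → ⌈·⌉ = 302
j=4: r + 3k = 419.377666… → ⌈·⌉ = 420
j=5: r + 4k = 537.433222… → ⌈·⌉ = 538
j=6: r + 5k = 655.488777… → ⌈·⌉ = 656
j=7: r + 6k = 773.544333… → ⌈·⌉ = 774
j=8: r + 7k = 891.599888… → ⌈·⌉ = 892
j=9: r + 8k = 1009.655444… → ⌈·⌉ = 1010
j=10: r + 9k = 1127.711 → ⌈·⌉ = 1128
j=11: r + 10k = 1245.766555… → ⌈·⌉ = 1246
j=12: r + 11k = 1363.822111… → ⌈·⌉ = 1364
j=13: r + 12k = 1481.877666… → ⌈·⌉ = 1482
j=14: r + 13k = 1599.933222… → ⌈·⌉ = 1600
j=15: r + 14k = 1717.988777… → ⌈·⌉ = 1718
j=16: r + 15k = 1836.044333… → ⌈·⌉ = 1837
j=17: r + 16k = 1954.099888… → ⌈·⌉ = 1955
j=18: r + 17k = 2072.155444… → ⌈·⌉ = 2073

66, 184, 302, 420, 538, 656, 774, 892, 1010, 1128, 1246, 1364, 1482, 1600, 1718, 1837, 1955, 2073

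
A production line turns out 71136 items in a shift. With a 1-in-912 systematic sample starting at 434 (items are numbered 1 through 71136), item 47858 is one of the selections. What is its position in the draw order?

k = 912
position = (47858 − 434)/912 + 1 = 47424/912 + 1 = 52 + 1 = 53

53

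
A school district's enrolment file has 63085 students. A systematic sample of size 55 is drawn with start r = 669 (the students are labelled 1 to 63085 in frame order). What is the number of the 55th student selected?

k = 63085/55 = 1147
55th selection = r + (55−1)·k = 669 + 54×1147 = 669 + 61938 = 62607

62607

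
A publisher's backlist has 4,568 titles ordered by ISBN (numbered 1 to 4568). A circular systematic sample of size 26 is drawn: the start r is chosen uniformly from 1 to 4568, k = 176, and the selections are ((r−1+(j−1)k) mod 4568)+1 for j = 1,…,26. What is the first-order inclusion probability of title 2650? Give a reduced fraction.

13/2284

For each position j, as r ranges over 1…4568 the j-th selection hits every title exactly once, so title 2650 is selected for exactly 26 of the 4568 starts.
Inclusion probability = 26/4568 = 13/2284.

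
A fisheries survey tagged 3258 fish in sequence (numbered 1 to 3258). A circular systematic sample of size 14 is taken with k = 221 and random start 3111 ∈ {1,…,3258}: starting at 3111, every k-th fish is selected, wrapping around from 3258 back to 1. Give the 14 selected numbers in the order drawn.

Selection 1: 3111
Selection 2: 3111 + 221 = 3332 → 3332 − 3258 = 74
Selection 3: 74 + 221 = 295
Selection 4: 295 + 221 = 516
Selection 5: 516 + 221 = 737
Selection 6: 737 + 221 = 958
Selection 7: 958 + 221 = 1179
Selection 8: 1179 + 221 = 1400
Selection 9: 1400 + 221 = 1621
Selection 10: 1621 + 221 = 1842
Selection 11: 1842 + 221 = 2063
Selection 12: 2063 + 221 = 2284
Selection 13: 2284 + 221 = 2505
Selection 14: 2505 + 221 = 2726

3111, 74, 295, 516, 737, 958, 1179, 1400, 1621, 1842, 2063, 2284, 2505, 2726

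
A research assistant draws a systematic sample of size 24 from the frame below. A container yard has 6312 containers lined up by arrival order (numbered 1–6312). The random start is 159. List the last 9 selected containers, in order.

k = N/n = 6312/24 = 263
16th selection = 159 + 15×263 = 4104
17th: 4104 + 263 = 4367
18th: 4367 + 263 = 4630
19th: 4630 + 263 = 4893
20th: 4893 + 263 = 5156
21st: 5156 + 263 = 5419
22nd: 5419 + 263 = 5682
23rd: 5682 + 263 = 5945
24th: 5945 + 263 = 6208

4104, 4367, 4630, 4893, 5156, 5419, 5682, 5945, 6208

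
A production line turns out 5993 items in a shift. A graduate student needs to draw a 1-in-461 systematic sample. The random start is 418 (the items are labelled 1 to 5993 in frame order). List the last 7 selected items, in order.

7th selection = 418 + 6×461 = 3184
8th: 3184 + 461 = 3645
9th: 3645 + 461 = 4106
10th: 4106 + 461 = 4567
11th: 4567 + 461 = 5028
12th: 5028 + 461 = 5489
13th: 5489 + 461 = 5950

3184, 3645, 4106, 4567, 5028, 5489, 5950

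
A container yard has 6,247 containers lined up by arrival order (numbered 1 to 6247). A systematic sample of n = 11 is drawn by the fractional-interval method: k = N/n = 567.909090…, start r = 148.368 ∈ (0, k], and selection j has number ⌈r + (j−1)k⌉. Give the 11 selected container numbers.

149, 717, 1285, 1853, 2421, 2988, 3556, 4124, 4692, 5260, 5828

j=1: r + 0k = 148.368 → ⌈·⌉ = 149
j=2: r + 1k = 716.277090… → ⌈·⌉ = 717
j=3: r + 2k = 1284.186181… → ⌈·⌉ = 1285
j=4: r + 3k = 1852.095272… → ⌈·⌉ = 1853
j=5: r + 4k = 2420.004363… → ⌈·⌉ = 2421
j=6: r + 5k = 2987.913454… → ⌈·⌉ = 2988
j=7: r + 6k = 3555.822545… → ⌈·⌉ = 3556
j=8: r + 7k = 4123.731636… → ⌈·⌉ = 4124
j=9: r + 8k = 4691.640727… → ⌈·⌉ = 4692
j=10: r + 9k = 5259.549818… → ⌈·⌉ = 5260
j=11: r + 10k = 5827.458909… → ⌈·⌉ = 5828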